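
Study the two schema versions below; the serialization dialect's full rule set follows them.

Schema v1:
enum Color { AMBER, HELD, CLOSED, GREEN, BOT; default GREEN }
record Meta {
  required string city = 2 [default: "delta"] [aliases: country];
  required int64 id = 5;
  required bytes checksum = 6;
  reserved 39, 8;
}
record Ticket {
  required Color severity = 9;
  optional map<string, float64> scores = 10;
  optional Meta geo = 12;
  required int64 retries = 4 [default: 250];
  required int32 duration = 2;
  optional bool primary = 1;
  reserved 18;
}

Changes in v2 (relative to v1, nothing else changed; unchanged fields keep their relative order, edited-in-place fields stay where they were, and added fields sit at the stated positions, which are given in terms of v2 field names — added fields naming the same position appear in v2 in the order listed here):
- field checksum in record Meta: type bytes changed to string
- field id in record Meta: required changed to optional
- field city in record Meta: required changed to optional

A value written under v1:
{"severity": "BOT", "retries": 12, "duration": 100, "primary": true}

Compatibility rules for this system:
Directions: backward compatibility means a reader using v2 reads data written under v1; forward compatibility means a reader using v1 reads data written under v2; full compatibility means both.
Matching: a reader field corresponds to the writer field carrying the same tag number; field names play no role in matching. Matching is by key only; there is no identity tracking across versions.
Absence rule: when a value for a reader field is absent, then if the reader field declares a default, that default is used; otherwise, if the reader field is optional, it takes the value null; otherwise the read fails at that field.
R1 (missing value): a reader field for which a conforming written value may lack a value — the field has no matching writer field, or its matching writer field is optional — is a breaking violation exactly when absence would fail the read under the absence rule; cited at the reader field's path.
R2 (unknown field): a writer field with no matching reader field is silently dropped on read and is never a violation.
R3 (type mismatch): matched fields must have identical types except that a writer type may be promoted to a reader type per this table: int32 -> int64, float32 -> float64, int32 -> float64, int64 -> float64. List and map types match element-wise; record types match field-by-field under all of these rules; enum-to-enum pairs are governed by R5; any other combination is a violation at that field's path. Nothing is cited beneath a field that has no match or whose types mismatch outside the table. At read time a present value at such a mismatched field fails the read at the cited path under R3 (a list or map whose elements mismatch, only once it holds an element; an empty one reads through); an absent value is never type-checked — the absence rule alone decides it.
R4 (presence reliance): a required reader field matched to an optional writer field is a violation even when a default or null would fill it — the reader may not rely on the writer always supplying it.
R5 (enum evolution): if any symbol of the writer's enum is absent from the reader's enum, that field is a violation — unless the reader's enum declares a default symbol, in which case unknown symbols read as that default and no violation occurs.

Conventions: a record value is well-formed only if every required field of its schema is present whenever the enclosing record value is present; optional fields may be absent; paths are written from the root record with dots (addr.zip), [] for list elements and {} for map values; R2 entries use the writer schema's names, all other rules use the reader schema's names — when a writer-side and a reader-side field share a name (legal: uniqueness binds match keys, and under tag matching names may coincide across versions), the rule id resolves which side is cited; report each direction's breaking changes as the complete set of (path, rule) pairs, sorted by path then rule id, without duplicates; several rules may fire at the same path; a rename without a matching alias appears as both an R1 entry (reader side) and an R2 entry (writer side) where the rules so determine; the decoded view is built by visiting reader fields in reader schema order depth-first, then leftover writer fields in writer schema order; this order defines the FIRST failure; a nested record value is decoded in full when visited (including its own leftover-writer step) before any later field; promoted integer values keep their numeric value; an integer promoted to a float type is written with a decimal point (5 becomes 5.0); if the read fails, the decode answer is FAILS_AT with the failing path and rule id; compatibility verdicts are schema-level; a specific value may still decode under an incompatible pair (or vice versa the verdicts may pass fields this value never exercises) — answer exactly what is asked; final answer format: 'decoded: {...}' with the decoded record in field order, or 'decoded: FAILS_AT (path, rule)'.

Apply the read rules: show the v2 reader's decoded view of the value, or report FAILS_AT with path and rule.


decoded: {"severity": "BOT", "scores": null, "geo": null, "retries": 12, "duration": 100, "primary": true}

the writer's type comes first in each Ticket pair
decoding the Ticket value with the v2 reader:
  severity := "BOT"
  scores := null (not supplied -> null)
  geo := null (not supplied -> null)
  retries := 12
  duration := 100
  primary := true
  => decoded: {"severity": "BOT", "scores": null, "geo": null, "retries": 12, "duration": 100, "primary": true}
diffs on Ticket not affecting the asked answer:
  field checksum in record Meta: type bytes changed to string -> matters for Ticket compatibility verdicts, not for this value's decode
  field id in record Meta: required changed to optional -> matters for Ticket compatibility verdicts, not for this value's decode
  field city in record Meta: required changed to optional -> matters for Ticket compatibility verdicts, not for this value's decode


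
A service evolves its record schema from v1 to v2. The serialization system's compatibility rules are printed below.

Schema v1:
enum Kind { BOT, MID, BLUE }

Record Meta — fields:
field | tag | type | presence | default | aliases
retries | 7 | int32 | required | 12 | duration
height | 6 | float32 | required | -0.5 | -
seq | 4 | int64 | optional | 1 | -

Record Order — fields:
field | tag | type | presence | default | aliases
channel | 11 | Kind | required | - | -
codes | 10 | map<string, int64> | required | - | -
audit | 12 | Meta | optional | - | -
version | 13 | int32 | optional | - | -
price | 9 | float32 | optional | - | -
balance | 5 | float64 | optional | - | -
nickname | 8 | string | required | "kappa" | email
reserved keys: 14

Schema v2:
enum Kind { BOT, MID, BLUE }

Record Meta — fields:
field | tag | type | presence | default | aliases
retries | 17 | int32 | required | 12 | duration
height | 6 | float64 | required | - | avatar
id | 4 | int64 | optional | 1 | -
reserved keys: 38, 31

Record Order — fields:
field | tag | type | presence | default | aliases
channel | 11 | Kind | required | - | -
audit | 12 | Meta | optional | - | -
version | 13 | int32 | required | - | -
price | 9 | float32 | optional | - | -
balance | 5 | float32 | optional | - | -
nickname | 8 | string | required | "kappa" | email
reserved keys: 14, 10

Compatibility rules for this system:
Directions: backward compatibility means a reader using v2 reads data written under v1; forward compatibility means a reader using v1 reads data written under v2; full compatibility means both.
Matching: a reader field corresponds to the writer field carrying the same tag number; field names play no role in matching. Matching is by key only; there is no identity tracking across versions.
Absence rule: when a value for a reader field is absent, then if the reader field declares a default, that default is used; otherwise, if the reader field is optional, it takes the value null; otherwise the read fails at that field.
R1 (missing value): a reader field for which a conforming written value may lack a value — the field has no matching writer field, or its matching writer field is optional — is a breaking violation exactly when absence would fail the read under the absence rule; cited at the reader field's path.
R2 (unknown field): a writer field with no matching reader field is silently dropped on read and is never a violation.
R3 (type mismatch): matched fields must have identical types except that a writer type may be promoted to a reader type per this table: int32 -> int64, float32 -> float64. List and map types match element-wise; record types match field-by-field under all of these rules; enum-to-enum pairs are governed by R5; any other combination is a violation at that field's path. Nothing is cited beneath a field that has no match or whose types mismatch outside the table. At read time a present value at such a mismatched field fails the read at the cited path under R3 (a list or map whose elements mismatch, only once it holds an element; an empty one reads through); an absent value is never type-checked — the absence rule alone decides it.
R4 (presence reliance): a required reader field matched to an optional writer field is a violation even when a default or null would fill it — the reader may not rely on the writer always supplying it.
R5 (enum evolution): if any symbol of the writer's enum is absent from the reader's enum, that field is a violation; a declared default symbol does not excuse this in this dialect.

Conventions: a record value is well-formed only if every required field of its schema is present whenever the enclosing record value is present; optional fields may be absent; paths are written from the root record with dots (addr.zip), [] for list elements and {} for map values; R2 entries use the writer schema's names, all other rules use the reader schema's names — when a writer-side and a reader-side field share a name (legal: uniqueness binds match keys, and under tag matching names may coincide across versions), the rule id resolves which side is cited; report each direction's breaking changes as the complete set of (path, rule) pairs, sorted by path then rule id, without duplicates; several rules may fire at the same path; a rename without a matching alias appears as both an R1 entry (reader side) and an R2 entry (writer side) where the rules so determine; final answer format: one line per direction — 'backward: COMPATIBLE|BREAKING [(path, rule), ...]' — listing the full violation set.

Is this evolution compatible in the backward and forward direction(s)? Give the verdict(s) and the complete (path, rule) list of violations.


backward: BREAKING [(balance, R3), (version, R1), (version, R4)]; forward: BREAKING [(audit.height, R3), (codes, R1)]

arrows below run writer -> reader for Order
backward pass over Order, reader schema v2, writer schema v1:
  Kind -> Kind, writer required: channel aligns to channel
  Meta -> Meta, writer optional: audit aligns to audit
  int32 -> int32, writer optional: version aligns to version
  float32 -> float32, writer optional: price aligns to price
  float64 -> float32, writer optional: balance aligns to balance
  string -> string, writer required: nickname aligns to nickname
  writer codes: unknown to reader
  audit.retries has no writer counterpart
  float32 -> float64, writer required: audit.height aligns to audit.height
  int64 -> int64, writer optional: audit.id aligns to audit.seq
  writer audit.retries: unknown to reader
  R3 fires at balance
  R1 fires at version
  R4 fires at version
  => 3 violation(s): backward is BREAKING for Order
forward pass over Order, reader schema v1, writer schema v2:
  Kind -> Kind, writer required: channel aligns to channel
  codes has no writer counterpart
  Meta -> Meta, writer optional: audit aligns to audit
  int32 -> int32, writer required: version aligns to version
  float32 -> float32, writer optional: price aligns to price
  float32 -> float64, writer optional: balance aligns to balance
  string -> string, writer required: nickname aligns to nickname
  audit.retries has no writer counterpart
  float64 -> float32, writer required: audit.height aligns to audit.height
  int64 -> int64, writer optional: audit.seq aligns to audit.id
  writer audit.retries: unknown to reader
  R3 fires at audit.height
  R1 fires at codes
  => 2 violation(s): forward is BREAKING for Order


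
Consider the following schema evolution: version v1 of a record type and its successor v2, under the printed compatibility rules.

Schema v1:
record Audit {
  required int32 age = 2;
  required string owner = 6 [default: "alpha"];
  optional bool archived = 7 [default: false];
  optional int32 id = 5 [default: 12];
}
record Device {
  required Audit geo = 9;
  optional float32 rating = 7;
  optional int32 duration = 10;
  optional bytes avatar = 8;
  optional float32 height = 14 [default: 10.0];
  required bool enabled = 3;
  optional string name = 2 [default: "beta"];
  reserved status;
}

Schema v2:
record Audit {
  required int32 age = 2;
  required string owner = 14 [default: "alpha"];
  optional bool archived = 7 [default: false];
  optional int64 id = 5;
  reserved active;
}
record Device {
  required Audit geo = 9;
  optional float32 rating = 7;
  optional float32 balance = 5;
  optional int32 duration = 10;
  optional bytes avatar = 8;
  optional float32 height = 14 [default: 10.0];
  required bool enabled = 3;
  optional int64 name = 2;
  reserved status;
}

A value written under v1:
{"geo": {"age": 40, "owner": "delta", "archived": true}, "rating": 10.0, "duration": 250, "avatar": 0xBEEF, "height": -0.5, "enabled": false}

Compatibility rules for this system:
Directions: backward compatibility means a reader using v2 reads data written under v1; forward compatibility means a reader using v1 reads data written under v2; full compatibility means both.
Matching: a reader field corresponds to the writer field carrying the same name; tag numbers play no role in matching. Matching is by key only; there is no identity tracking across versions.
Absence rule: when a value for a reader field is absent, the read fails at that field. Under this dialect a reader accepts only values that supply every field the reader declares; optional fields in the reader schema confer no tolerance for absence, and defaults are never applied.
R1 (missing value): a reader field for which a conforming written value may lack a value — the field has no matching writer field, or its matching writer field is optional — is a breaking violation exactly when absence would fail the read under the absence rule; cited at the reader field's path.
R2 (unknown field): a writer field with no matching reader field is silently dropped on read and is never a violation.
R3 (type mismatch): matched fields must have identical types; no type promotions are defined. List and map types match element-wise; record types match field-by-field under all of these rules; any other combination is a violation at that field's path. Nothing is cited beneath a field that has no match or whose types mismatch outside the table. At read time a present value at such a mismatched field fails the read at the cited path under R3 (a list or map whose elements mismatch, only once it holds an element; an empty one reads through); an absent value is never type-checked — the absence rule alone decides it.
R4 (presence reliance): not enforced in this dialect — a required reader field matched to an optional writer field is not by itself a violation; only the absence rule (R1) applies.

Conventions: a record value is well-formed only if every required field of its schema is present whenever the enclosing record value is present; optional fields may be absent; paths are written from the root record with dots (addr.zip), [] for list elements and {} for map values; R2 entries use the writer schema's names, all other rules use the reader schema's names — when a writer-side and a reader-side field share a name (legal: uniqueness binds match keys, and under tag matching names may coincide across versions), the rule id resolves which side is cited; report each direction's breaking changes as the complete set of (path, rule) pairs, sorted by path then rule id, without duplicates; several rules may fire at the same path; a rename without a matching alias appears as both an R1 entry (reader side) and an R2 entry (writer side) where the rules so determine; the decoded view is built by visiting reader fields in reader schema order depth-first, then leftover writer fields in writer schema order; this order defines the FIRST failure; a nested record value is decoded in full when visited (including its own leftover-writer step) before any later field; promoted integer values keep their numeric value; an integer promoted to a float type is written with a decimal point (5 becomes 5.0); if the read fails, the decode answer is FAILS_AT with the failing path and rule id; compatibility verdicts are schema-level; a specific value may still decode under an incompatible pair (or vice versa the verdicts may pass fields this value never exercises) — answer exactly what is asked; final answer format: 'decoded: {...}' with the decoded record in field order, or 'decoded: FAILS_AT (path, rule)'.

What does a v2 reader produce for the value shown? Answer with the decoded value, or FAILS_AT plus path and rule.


in Device below, arrows point writer -> reader
decoding the Device value with the v2 reader:
  geo.age := 40
  geo.owner := "delta"
  geo.archived := true
  read fails at geo.id under R1 (no fill)
  => FAILS_AT (geo.id, R1)
remaining Device differences; none change what is asked:
  field owner in record Audit: tag 6 changed to 14 -> no rule fires on it and the decoded Device view is identical with or without it
  added field balance to record Device: optional float32, tag 5 (in v2 it sits immediately before duration) -> shifts the Device verdicts, not this decode
  field name in record Device: type string changed to int64 (its default is dropped) -> shifts the Device verdicts, not this decode

decoded: FAILS_AT (geo.id, R1)


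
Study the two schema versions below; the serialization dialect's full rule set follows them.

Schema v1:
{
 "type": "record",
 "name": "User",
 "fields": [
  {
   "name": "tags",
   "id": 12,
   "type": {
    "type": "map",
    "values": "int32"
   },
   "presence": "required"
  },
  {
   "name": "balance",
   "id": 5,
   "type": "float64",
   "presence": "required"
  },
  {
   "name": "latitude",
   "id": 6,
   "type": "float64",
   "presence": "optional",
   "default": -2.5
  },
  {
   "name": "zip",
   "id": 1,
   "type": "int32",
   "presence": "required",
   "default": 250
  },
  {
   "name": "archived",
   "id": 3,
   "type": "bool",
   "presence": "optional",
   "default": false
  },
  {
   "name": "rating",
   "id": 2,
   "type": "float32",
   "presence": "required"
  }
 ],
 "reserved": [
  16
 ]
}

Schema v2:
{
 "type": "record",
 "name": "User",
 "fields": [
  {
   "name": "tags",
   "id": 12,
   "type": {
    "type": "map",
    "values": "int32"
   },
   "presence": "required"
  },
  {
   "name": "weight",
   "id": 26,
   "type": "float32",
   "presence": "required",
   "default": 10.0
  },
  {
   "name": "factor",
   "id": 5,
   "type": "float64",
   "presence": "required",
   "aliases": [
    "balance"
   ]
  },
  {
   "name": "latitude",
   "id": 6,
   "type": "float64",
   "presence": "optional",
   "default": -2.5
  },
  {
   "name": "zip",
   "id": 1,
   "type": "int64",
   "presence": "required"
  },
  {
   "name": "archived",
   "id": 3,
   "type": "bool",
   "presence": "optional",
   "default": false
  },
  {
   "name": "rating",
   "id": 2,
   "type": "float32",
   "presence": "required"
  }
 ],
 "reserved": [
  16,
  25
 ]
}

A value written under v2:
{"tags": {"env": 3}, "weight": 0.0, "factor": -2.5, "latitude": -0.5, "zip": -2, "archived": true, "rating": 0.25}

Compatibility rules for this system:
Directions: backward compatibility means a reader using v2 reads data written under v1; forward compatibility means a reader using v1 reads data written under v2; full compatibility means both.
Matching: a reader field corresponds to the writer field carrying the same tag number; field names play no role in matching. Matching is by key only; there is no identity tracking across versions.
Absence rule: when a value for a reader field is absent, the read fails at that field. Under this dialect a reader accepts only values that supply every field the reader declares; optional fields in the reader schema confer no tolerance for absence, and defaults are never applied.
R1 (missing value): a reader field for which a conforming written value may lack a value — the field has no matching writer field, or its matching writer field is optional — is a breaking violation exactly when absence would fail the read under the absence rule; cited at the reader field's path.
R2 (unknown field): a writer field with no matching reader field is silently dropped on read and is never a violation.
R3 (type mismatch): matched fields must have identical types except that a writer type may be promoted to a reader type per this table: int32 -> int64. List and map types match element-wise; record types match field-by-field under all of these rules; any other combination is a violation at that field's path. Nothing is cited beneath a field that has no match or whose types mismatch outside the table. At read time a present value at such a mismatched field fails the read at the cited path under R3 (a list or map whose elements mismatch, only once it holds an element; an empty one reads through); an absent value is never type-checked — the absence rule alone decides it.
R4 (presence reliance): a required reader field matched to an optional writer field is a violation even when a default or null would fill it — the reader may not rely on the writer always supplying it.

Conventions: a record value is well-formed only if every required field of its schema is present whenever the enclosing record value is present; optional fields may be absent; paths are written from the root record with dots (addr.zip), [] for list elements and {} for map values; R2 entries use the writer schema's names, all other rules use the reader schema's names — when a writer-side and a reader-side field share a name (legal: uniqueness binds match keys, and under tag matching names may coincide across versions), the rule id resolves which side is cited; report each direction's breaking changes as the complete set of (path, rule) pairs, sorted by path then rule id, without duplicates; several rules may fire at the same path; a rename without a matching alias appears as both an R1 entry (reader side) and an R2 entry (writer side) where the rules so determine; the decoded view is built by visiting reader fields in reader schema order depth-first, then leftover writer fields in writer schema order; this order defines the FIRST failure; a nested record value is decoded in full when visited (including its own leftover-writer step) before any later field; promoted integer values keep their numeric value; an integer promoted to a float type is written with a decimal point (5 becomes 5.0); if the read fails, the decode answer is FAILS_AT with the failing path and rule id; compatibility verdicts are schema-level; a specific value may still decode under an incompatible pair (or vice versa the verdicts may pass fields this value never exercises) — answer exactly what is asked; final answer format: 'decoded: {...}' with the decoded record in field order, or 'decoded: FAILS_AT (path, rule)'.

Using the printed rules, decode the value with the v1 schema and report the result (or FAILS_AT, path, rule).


the writer's type comes first in each User pair
decoding the User value with the v1 reader:
  tags := {"env": 3}
  balance := -2.5 (from writer factor)
  latitude := -0.5
  read fails at zip under R3
  => FAILS_AT (zip, R3)
checking off the User differences that do not matter here:
  renamed field balance to factor in record User (alias balance declared on the renamed field) -> triggers nothing under the printed rules; the User answer is the same either way
  added field weight to record User: required float32, tag 26, default 10.0 (in v2 it sits immediately before factor) -> shifts the User verdicts, not this decode

decoded: FAILS_AT (zip, R3)


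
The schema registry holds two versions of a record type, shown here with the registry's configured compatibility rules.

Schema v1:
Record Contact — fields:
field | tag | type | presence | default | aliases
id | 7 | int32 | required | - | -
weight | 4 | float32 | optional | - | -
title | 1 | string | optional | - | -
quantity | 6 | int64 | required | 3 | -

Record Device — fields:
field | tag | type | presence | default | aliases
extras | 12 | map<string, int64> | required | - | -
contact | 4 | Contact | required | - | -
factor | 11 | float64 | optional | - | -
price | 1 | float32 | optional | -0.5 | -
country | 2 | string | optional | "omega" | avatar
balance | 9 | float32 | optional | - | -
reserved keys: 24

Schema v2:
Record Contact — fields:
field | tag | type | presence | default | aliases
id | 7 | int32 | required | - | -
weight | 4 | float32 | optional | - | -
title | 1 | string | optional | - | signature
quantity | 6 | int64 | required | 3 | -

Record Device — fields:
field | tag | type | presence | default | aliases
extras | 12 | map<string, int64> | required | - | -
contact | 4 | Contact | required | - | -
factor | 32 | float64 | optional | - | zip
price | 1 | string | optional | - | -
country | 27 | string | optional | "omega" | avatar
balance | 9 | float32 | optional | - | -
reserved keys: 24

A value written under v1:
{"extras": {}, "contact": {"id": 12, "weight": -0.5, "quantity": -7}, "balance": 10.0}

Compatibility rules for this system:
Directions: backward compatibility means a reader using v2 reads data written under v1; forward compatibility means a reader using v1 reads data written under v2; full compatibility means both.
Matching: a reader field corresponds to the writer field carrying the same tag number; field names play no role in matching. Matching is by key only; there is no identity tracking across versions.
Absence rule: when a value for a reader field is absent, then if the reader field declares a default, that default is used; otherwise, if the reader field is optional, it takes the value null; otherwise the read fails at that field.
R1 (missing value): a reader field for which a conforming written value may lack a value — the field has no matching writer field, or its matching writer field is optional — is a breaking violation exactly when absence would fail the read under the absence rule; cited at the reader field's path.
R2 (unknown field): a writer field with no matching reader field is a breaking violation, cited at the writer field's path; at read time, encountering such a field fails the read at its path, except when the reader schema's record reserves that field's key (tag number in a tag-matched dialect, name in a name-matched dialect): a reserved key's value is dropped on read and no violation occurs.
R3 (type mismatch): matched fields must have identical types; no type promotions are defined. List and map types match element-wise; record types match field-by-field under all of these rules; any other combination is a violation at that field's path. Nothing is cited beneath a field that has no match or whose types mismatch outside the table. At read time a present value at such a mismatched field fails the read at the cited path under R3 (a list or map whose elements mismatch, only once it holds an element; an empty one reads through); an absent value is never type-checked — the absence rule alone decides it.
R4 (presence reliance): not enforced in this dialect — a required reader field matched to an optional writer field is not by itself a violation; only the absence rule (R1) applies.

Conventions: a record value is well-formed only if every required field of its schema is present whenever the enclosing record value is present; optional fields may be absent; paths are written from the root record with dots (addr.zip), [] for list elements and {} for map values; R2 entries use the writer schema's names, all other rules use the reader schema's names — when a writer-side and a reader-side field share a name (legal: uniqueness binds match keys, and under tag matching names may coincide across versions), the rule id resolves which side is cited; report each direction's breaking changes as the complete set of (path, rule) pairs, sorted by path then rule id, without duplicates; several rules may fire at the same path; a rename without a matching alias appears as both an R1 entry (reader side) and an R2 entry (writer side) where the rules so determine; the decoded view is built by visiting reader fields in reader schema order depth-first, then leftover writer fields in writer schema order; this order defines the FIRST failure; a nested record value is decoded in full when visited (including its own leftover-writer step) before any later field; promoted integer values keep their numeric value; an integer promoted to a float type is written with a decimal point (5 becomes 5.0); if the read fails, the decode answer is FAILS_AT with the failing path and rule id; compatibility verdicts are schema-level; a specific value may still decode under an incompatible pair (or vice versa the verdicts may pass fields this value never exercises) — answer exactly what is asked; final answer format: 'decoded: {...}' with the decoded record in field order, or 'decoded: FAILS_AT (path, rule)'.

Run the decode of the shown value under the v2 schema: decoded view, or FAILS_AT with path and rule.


decoded: {"extras": {}, "contact": {"id": 12, "weight": -0.5, "title": null, "quantity": -7}, "factor": null, "price": null, "country": "omega", "balance": 10.0}

in Device below, arrows point writer -> reader
decode (reader v2):
  extras := {}
  contact.id := 12
  contact.weight := -0.5
  contact.title := null (not supplied -> null)
  contact.quantity := -7
  factor := null (not supplied -> null)
  price := null (not supplied -> null)
  country := "omega" (no value, default fills)
  balance := 10.0
  => decoded: {"extras": {}, "contact": {"id": 12, "weight": -0.5, "title": null, "quantity": -7}, "factor": null, "price": null, "country": "omega", "balance": 10.0}
ruling out the remaining Device differences:
  field country in record Device: tag 2 changed to 27 -> shifts the Device verdicts, not this decode
  field factor in record Device: tag 11 changed to 32 -> shifts the Device verdicts, not this decode


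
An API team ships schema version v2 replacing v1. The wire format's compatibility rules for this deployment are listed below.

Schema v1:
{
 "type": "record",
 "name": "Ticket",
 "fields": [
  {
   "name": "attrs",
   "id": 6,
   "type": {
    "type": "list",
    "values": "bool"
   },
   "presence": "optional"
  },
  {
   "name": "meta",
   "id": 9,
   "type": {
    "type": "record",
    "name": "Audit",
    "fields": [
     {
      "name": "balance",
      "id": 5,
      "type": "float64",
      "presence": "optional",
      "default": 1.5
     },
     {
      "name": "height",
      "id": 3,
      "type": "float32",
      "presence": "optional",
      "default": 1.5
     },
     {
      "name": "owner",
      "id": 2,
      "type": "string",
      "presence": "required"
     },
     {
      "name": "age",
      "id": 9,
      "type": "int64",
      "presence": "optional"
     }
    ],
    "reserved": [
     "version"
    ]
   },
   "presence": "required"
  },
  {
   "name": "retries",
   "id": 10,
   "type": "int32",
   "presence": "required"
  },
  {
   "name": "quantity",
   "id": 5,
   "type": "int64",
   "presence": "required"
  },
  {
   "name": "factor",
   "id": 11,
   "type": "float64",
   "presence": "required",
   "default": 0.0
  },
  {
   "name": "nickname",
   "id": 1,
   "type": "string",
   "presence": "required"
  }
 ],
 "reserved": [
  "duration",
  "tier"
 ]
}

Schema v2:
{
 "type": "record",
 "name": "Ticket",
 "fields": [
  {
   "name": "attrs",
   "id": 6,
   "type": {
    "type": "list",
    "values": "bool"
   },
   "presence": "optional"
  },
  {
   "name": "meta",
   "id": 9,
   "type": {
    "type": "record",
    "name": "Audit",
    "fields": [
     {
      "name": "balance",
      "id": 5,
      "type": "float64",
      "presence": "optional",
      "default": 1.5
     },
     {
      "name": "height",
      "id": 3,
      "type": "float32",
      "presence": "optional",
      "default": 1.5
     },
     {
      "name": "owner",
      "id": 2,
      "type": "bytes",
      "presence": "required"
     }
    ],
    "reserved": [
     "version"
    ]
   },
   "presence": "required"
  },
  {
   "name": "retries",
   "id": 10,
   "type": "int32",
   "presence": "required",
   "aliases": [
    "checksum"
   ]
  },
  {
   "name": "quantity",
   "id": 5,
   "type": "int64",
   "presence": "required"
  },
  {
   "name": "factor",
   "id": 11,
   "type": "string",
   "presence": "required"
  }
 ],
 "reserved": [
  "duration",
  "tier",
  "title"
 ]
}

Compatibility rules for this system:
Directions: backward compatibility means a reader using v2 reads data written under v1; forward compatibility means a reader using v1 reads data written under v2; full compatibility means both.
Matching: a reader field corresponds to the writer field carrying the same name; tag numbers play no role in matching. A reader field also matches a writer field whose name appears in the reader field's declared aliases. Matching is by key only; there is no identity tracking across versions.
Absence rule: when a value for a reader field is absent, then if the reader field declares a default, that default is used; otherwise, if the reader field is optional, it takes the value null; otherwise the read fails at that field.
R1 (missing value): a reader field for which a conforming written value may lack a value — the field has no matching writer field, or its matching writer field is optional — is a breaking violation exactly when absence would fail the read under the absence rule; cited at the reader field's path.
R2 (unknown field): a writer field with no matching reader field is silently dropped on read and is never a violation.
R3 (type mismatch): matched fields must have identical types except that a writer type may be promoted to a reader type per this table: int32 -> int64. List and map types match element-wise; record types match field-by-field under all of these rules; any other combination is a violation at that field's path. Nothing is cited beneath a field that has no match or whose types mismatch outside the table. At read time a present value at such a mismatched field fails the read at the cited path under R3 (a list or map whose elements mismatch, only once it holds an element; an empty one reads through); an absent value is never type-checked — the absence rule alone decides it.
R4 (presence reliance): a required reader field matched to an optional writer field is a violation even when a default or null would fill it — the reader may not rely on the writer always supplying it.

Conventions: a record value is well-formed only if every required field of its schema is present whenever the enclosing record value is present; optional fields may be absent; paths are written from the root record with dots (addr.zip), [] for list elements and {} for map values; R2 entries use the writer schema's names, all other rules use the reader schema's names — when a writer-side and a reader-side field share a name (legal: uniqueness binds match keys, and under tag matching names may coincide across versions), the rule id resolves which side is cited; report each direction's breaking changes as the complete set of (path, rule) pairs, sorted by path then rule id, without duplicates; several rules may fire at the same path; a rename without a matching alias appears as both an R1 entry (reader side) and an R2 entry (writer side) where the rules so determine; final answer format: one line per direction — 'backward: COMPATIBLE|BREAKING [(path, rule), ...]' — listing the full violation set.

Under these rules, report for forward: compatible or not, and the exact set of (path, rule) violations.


each type pair in Ticket: writer, then reader
forward for Ticket (reader v1, writer v2):
  list<bool> -> list<bool>, writer optional: attrs aligns to attrs
  Audit -> Audit, writer required: meta aligns to meta
  int32 -> int32, writer required: retries aligns to retries
  int64 -> int64, writer required: quantity aligns to quantity
  string -> float64, writer required: factor aligns to factor
  nickname: no writer-side match
  float64 -> float64, writer optional: meta.balance aligns to meta.balance
  float32 -> float32, writer optional: meta.height aligns to meta.height
  bytes -> string, writer required: meta.owner aligns to meta.owner
  meta.age: no writer-side match
  R3 fires at factor
  R3 fires at meta.owner
  R1 fires at nickname
  => forward verdict for Ticket: BREAKING, 3 violation(s)
checking off the Ticket differences that do not matter here:
  removed field age from record Audit -> no rule fires on it in Ticket's dialect; the asked verdict holds

forward: BREAKING [(factor, R3), (meta.owner, R3), (nickname, R1)]


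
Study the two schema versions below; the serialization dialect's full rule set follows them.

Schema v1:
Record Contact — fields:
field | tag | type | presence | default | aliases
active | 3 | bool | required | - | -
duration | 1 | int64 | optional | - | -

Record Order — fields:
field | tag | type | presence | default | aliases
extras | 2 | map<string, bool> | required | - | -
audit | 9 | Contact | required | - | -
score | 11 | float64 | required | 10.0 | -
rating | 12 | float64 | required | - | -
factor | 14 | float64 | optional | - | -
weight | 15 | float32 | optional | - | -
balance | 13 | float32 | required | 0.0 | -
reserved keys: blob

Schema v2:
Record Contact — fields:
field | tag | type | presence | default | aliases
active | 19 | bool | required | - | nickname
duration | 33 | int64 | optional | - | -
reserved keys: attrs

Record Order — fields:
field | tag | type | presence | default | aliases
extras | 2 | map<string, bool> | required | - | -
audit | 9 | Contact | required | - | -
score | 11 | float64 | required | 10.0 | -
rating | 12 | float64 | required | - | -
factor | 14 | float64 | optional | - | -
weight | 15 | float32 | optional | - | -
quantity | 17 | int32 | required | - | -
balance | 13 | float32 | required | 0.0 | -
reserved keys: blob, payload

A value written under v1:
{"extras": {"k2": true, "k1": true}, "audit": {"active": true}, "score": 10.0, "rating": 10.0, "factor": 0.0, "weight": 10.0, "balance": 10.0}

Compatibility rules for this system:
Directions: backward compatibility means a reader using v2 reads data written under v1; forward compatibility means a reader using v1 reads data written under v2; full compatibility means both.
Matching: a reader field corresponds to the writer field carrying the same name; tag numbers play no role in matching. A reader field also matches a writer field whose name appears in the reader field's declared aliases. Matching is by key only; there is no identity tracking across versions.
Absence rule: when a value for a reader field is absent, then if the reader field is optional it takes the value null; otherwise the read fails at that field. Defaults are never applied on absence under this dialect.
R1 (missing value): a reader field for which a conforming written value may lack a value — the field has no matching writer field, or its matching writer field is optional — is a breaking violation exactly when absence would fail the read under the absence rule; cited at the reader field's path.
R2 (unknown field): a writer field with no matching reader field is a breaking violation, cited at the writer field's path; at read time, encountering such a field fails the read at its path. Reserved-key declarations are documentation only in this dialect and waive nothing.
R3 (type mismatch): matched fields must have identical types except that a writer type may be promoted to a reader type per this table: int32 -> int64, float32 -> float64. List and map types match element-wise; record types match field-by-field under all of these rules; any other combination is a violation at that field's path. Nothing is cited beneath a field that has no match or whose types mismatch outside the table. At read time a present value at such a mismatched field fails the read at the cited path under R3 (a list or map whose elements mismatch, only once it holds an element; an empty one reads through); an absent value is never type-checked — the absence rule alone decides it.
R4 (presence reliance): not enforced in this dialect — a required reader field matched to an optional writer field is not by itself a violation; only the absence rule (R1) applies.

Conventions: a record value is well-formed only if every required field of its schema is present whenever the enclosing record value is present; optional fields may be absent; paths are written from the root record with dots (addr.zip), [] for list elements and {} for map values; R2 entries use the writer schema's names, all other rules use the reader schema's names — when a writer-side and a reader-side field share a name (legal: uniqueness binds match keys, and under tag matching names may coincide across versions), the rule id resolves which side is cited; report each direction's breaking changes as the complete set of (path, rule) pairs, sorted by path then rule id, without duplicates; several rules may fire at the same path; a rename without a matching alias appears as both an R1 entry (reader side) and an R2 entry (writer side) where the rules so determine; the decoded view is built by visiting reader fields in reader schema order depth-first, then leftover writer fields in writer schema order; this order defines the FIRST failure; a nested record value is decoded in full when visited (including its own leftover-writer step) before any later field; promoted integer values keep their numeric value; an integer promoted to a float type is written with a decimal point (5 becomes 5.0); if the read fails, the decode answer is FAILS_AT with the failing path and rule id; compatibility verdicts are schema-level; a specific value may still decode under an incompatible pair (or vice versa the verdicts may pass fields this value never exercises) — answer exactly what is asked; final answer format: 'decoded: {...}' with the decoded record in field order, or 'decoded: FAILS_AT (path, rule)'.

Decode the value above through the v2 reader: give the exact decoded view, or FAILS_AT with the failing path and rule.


arrows below run writer -> reader for Order
decode walk for Order under reader schema v2:
  extras := {"k2": true, "k1": true}
  audit.active := true
  audit.duration := null (not supplied -> null)
  score := 10.0
  rating := 10.0
  factor := 0.0
  weight := 10.0
  read fails at quantity under R1 (no fill)
  => FAILS_AT (quantity, R1)
checking off the Order differences that do not matter here:
  field active in record Contact: tag 3 changed to 19 -> triggers nothing under the printed rules; the Order answer is the same either way
  field duration in record Contact: tag 1 changed to 33 -> triggers nothing under the printed rules; the Order answer is the same either way

decoded: FAILS_AT (quantity, R1)
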